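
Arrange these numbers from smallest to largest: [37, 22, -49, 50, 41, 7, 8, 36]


Original list: [37, 22, -49, 50, 41, 7, 8, 36]
Repeatedly take the smallest remaining element:
  Remaining [37, 22, -49, 50, 41, 7, 8, 36] -> smallest is -49
  Remaining [37, 22, 50, 41, 7, 8, 36] -> smallest is 7
  Remaining [37, 22, 50, 41, 8, 36] -> smallest is 8
  Remaining [37, 22, 50, 41, 36] -> smallest is 22
  Remaining [37, 50, 41, 36] -> smallest is 36
  Remaining [37, 50, 41] -> smallest is 37
  Remaining [50, 41] -> smallest is 41
  Remaining [50] -> smallest is 50
Collecting the picks in order gives the sorted list.
Final answer: [-49, 7, 8, 22, 36, 37, 41, 50]


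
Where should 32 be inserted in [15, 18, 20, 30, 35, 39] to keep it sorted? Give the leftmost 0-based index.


List is sorted: [15, 18, 20, 30, 35, 39]
We need the leftmost position where 32 can be inserted, i.e. the first index whose element is >= 32 (or the end of the list if none is).
Binary search with low=0, high=6 (0-based indices):
  low=0, high=6, mid=3: a[3]=30 < 32, so low = 4
  low=4, high=6, mid=5: a[5]=39 >= 32, so high = 5
  low=4, high=5, mid=4: a[4]=35 >= 32, so high = 4
Now low = high = 4, so the insertion index is 4.
Final answer: 4


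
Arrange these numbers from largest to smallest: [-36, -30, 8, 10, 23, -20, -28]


Original list: [-36, -30, 8, 10, 23, -20, -28]
Repeatedly take the largest remaining element:
  Remaining [-36, -30, 8, 10, 23, -20, -28] -> largest is 23
  Remaining [-36, -30, 8, 10, -20, -28] -> largest is 10
  Remaining [-36, -30, 8, -20, -28] -> largest is 8
  Remaining [-36, -30, -20, -28] -> largest is -20
  Remaining [-36, -30, -28] -> largest is -28
  Remaining [-36, -30] -> largest is -30
  Remaining [-36] -> largest is -36
Collecting the picks in order gives the descending list.
Final answer: [23, 10, 8, -20, -28, -30, -36]


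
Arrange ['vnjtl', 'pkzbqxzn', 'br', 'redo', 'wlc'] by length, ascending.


Compute lengths:
  'vnjtl' has length 5
  'pkzbqxzn' has length 8
  'br' has length 2
  'redo' has length 4
  'wlc' has length 3
Lengths in increasing order: 2 < 3 < 4 < 5 < 8
Listing the words in that order gives the answer.
Final answer: ['br', 'wlc', 'redo', 'vnjtl', 'pkzbqxzn']


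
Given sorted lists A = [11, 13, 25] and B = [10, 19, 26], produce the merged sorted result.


List A: [11, 13, 25]
List B: [10, 19, 26]
Repeatedly compare the front elements and take the smaller:
  11 vs 10 -> take 10
  11 vs 19 -> take 11
  13 vs 19 -> take 13
  25 vs 19 -> take 19
  25 vs 26 -> take 25
  A is exhausted; append the rest of B: [26]
Final answer: [10, 11, 13, 19, 25, 26]


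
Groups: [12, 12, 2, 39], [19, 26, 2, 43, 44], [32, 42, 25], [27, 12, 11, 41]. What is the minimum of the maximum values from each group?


Find max of each group:
  Group 1: [12, 12, 2, 39] -> max = 39
  Group 2: [19, 26, 2, 43, 44] -> max = 44
  Group 3: [32, 42, 25] -> max = 42
  Group 4: [27, 12, 11, 41] -> max = 41
Maxes: [39, 44, 42, 41]
Minimum of maxes = 39
Final answer: 39


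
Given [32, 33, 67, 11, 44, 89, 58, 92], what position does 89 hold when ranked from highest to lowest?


Sort descending: [92, 89, 67, 58, 44, 33, 32, 11]
Find 89 in the sorted list.
89 is at position 2.
Final answer: 2


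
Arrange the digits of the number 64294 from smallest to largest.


The number 64294 has digits: 6, 4, 2, 9, 4
Sorted: 2, 4, 4, 6, 9
Joining the sorted digits gives the result.
Final answer: 24469


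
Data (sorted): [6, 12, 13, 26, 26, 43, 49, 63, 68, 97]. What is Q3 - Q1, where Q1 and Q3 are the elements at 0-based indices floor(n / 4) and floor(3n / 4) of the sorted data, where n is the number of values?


The data has n = 10 elements.
Q1 index = floor(10 / 4) = floor(2.5) = 2; Q3 index = floor(3 * 10 / 4) = floor(7.5) = 7
Q1 = element at index 2 = 13
Q3 = element at index 7 = 63
IQR = 63 - 13 = 50
Final answer: 50


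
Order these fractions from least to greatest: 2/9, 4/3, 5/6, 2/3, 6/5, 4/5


Convert to decimal for comparison:
  2/9 = 0.2222
  4/3 = 1.3333
  5/6 = 0.8333
  2/3 = 0.6667
  6/5 = 1.2
  4/5 = 0.8
Decimals in increasing order: 0.2222 < 0.6667 < 0.8 < 0.8333 < 1.2 < 1.3333
Writing each back as its fraction gives the sorted order.
Final answer: 2/9, 2/3, 4/5, 5/6, 6/5, 4/3


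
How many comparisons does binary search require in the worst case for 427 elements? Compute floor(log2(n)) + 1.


Binary search halves the search space each step.
Maximum comparisons = floor(log2(427)) + 1
log2(427) = 8.7381
floor(log2(427)) = 8, so 8 + 1 = 9
Final answer: 9


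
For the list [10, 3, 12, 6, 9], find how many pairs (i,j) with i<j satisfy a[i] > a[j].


For each element, count the later elements that are smaller than it:
  10 (index 0): smaller elements after it = [3, 6, 9] -> 3
  3 (index 1): smaller elements after it = [] -> 0
  12 (index 2): smaller elements after it = [6, 9] -> 2
  6 (index 3): smaller elements after it = [] -> 0
Total inversions = 3 + 0 + 2 + 0 = 5
Final answer: 5


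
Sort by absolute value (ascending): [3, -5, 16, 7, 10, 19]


Compute absolute values:
  |3| = 3
  |-5| = 5
  |16| = 16
  |7| = 7
  |10| = 10
  |19| = 19
Absolute values in increasing order: 3 < 5 < 7 < 10 < 16 < 19
Listing the original numbers in that order gives the answer.
Final answer: [3, -5, 7, 10, 16, 19]


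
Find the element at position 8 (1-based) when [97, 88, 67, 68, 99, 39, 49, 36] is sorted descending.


Sort descending: [99, 97, 88, 68, 67, 49, 39, 36]
The 8th element (1-indexed) is at index 7.
Value = 36
Final answer: 36


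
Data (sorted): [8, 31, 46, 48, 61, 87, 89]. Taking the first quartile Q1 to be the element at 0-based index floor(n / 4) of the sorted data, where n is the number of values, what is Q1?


The list has n = 7 elements.
Q1 index = floor(7 / 4) = floor(1.75) = 1
Counting from index 0 in the sorted data, the element at index 1 is 31.
Final answer: 31


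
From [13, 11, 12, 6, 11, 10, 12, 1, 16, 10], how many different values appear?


List all unique values:
Distinct values: [1, 6, 10, 11, 12, 13, 16]
Count = 7
Final answer: 7


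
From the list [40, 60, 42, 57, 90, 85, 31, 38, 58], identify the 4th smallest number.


Sort ascending: [31, 38, 40, 42, 57, 58, 60, 85, 90]
The 4th element (1-indexed) is at index 3.
Value = 42
Final answer: 42


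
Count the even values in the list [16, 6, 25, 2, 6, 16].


Check each element:
  16 is even
  6 is even
  25 is odd
  2 is even
  6 is even
  16 is even
Evens: [16, 6, 2, 6, 16]
Count of evens = 5
Final answer: 5


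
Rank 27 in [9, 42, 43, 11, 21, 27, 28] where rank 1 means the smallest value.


Sort ascending: [9, 11, 21, 27, 28, 42, 43]
Find 27 in the sorted list.
27 is at position 4 (1-indexed).
Final answer: 4


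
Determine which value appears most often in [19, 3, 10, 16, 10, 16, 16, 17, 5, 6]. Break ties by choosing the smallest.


Count the frequency of each value:
  3 appears 1 time(s)
  5 appears 1 time(s)
  6 appears 1 time(s)
  10 appears 2 time(s)
  16 appears 3 time(s)
  17 appears 1 time(s)
  19 appears 1 time(s)
Maximum frequency is 3.
Only 16 reaches that frequency, so it is the mode.
Final answer: 16


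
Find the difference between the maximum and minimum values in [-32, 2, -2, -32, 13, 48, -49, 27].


Maximum value: 48
Minimum value: -49
Range = 48 - (-49) = 97
Final answer: 97


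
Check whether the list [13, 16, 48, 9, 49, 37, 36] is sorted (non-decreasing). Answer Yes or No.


Check consecutive pairs:
  13 <= 16? True
  16 <= 48? True
  48 <= 9? False
  9 <= 49? True
  49 <= 37? False
  37 <= 36? False
3 consecutive pair(s) are out of order, so the list is not sorted.
Final answer: No


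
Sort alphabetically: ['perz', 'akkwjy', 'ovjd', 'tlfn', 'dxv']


Compare strings character by character (the first differing letter decides):
  'akkwjy' < 'dxv' since 'a' < 'd' at position 1
  'dxv' < 'ovjd' since 'd' < 'o' at position 1
  'ovjd' < 'perz' since 'o' < 'p' at position 1
  'perz' < 'tlfn' since 'p' < 't' at position 1
Chaining these comparisons gives the alphabetical order.
Final answer: ['akkwjy', 'dxv', 'ovjd', 'perz', 'tlfn']


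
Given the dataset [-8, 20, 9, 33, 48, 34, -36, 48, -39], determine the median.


First, sort the list: [-39, -36, -8, 9, 20, 33, 34, 48, 48]
The list has 9 elements (odd count).
The middle index is 4 (0-based), and the element there is 20.
Final answer: 20


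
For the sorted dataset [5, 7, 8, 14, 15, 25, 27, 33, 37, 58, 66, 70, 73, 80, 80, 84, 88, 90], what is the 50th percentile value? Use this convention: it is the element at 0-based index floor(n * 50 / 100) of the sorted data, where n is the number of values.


The dataset has n = 18 elements.
Index = floor(18 * 50 / 100) = floor(900 / 100) = floor(9) = 9
Counting from index 0 in the sorted data, the element at index 9 is 58.
Final answer: 58


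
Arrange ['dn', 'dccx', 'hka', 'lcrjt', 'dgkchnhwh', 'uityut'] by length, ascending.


Compute lengths:
  'dn' has length 2
  'dccx' has length 4
  'hka' has length 3
  'lcrjt' has length 5
  'dgkchnhwh' has length 9
  'uityut' has length 6
Lengths in increasing order: 2 < 3 < 4 < 5 < 6 < 9
Listing the words in that order gives the answer.
Final answer: ['dn', 'hka', 'dccx', 'lcrjt', 'uityut', 'dgkchnhwh']


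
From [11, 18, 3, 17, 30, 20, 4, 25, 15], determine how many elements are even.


Check each element:
  11 is odd
  18 is even
  3 is odd
  17 is odd
  30 is even
  20 is even
  4 is even
  25 is odd
  15 is odd
Evens: [18, 30, 20, 4]
Count of evens = 4
Final answer: 4


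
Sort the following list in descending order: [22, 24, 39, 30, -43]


Original list: [22, 24, 39, 30, -43]
Repeatedly take the largest remaining element:
  Remaining [22, 24, 39, 30, -43] -> largest is 39
  Remaining [22, 24, 30, -43] -> largest is 30
  Remaining [22, 24, -43] -> largest is 24
  Remaining [22, -43] -> largest is 22
  Remaining [-43] -> largest is -43
Collecting the picks in order gives the descending list.
Final answer: [39, 30, 24, 22, -43]


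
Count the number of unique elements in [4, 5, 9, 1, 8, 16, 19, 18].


List all unique values:
Distinct values: [1, 4, 5, 8, 9, 16, 18, 19]
Count = 8
Final answer: 8


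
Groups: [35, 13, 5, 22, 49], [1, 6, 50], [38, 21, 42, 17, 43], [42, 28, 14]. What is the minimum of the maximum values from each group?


Find max of each group:
  Group 1: [35, 13, 5, 22, 49] -> max = 49
  Group 2: [1, 6, 50] -> max = 50
  Group 3: [38, 21, 42, 17, 43] -> max = 43
  Group 4: [42, 28, 14] -> max = 42
Maxes: [49, 50, 43, 42]
Minimum of maxes = 42
Final answer: 42


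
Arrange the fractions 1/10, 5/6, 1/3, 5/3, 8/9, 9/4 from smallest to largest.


Convert to decimal for comparison:
  1/10 = 0.1
  5/6 = 0.8333
  1/3 = 0.3333
  5/3 = 1.6667
  8/9 = 0.8889
  9/4 = 2.25
Decimals in increasing order: 0.1 < 0.3333 < 0.8333 < 0.8889 < 1.6667 < 2.25
Writing each back as its fraction gives the sorted order.
Final answer: 1/10, 1/3, 5/6, 8/9, 5/3, 9/4


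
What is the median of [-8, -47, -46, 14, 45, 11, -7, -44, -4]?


First, sort the list: [-47, -46, -44, -8, -7, -4, 11, 14, 45]
The list has 9 elements (odd count).
The middle index is 4 (0-based), and the element there is -7.
Final answer: -7


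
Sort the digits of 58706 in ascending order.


The number 58706 has digits: 5, 8, 7, 0, 6
Sorted: 0, 5, 6, 7, 8
Joining the sorted digits gives the result.
Final answer: 05678


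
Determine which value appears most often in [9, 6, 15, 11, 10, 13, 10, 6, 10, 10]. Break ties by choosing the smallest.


Count the frequency of each value:
  6 appears 2 time(s)
  9 appears 1 time(s)
  10 appears 4 time(s)
  11 appears 1 time(s)
  13 appears 1 time(s)
  15 appears 1 time(s)
Maximum frequency is 4.
Only 10 reaches that frequency, so it is the mode.
Final answer: 10


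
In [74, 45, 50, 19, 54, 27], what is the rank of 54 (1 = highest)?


Sort descending: [74, 54, 50, 45, 27, 19]
Find 54 in the sorted list.
54 is at position 2.
Final answer: 2


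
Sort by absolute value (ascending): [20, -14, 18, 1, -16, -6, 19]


Compute absolute values:
  |20| = 20
  |-14| = 14
  |18| = 18
  |1| = 1
  |-16| = 16
  |-6| = 6
  |19| = 19
Absolute values in increasing order: 1 < 6 < 14 < 16 < 18 < 19 < 20
Listing the original numbers in that order gives the answer.
Final answer: [1, -6, -14, -16, 18, 19, 20]


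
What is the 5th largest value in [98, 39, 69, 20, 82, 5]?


Sort descending: [98, 82, 69, 39, 20, 5]
The 5th element (1-indexed) is at index 4.
Value = 20
Final answer: 20


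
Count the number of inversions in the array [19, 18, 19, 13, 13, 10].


For each element, count the later elements that are smaller than it:
  19 (index 0): smaller elements after it = [18, 13, 13, 10] -> 4
  18 (index 1): smaller elements after it = [13, 13, 10] -> 3
  19 (index 2): smaller elements after it = [13, 13, 10] -> 3
  13 (index 3): smaller elements after it = [10] -> 1
  13 (index 4): smaller elements after it = [10] -> 1
Total inversions = 4 + 3 + 3 + 1 + 1 = 12
Final answer: 12


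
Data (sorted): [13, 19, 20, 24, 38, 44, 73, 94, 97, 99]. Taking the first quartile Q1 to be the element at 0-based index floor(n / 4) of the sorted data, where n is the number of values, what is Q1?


The list has n = 10 elements.
Q1 index = floor(10 / 4) = floor(2.5) = 2
Counting from index 0 in the sorted data, the element at index 2 is 20.
Final answer: 20


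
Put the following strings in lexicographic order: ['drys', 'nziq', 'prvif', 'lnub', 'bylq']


Compare strings character by character (the first differing letter decides):
  'bylq' < 'drys' since 'b' < 'd' at position 1
  'drys' < 'lnub' since 'd' < 'l' at position 1
  'lnub' < 'nziq' since 'l' < 'n' at position 1
  'nziq' < 'prvif' since 'n' < 'p' at position 1
Chaining these comparisons gives the alphabetical order.
Final answer: ['bylq', 'drys', 'lnub', 'nziq', 'prvif']


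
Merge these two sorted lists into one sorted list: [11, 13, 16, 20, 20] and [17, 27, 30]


List A: [11, 13, 16, 20, 20]
List B: [17, 27, 30]
Repeatedly compare the front elements and take the smaller:
  11 vs 17 -> take 11
  13 vs 17 -> take 13
  16 vs 17 -> take 16
  20 vs 17 -> take 17
  20 vs 27 -> take 20
  20 vs 27 -> take 20
  A is exhausted; append the rest of B: [27, 30]
Final answer: [11, 13, 16, 17, 20, 20, 27, 30]


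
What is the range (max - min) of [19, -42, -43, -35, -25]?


Maximum value: 19
Minimum value: -43
Range = 19 - (-43) = 62
Final answer: 62


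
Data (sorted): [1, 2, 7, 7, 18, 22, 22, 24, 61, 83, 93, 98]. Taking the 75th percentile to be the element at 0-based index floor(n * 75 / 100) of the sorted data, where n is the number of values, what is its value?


The dataset has n = 12 elements.
Index = floor(12 * 75 / 100) = floor(900 / 100) = floor(9) = 9
Counting from index 0 in the sorted data, the element at index 9 is 83.
Final answer: 83


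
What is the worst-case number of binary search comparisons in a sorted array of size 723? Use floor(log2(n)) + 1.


Binary search halves the search space each step.
Maximum comparisons = floor(log2(723)) + 1
log2(723) = 9.4979
floor(log2(723)) = 9, so 9 + 1 = 10
Final answer: 10


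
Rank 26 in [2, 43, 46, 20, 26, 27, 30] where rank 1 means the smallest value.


Sort ascending: [2, 20, 26, 27, 30, 43, 46]
Find 26 in the sorted list.
26 is at position 3 (1-indexed).
Final answer: 3


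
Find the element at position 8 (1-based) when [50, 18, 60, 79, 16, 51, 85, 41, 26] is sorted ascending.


Sort ascending: [16, 18, 26, 41, 50, 51, 60, 79, 85]
The 8th element (1-indexed) is at index 7.
Value = 79
Final answer: 79


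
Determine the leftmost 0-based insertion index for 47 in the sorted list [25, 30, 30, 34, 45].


List is sorted: [25, 30, 30, 34, 45]
We need the leftmost position where 47 can be inserted, i.e. the first index whose element is >= 47 (or the end of the list if none is).
Binary search with low=0, high=5 (0-based indices):
  low=0, high=5, mid=2: a[2]=30 < 47, so low = 3
  low=3, high=5, mid=4: a[4]=45 < 47, so low = 5
Now low = high = 5, so the insertion index is 5.
Final answer: 5


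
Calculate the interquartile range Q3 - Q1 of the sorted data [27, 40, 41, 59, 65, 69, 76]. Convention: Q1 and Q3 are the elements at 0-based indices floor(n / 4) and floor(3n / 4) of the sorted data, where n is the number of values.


The data has n = 7 elements.
Q1 index = floor(7 / 4) = floor(1.75) = 1; Q3 index = floor(3 * 7 / 4) = floor(5.25) = 5
Q1 = element at index 1 = 40
Q3 = element at index 5 = 69
IQR = 69 - 40 = 29
Final answer: 29


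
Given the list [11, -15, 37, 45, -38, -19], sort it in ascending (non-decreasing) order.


Original list: [11, -15, 37, 45, -38, -19]
Repeatedly take the smallest remaining element:
  Remaining [11, -15, 37, 45, -38, -19] -> smallest is -38
  Remaining [11, -15, 37, 45, -19] -> smallest is -19
  Remaining [11, -15, 37, 45] -> smallest is -15
  Remaining [11, 37, 45] -> smallest is 11
  Remaining [37, 45] -> smallest is 37
  Remaining [45] -> smallest is 45
Collecting the picks in order gives the sorted list.
Final answer: [-38, -19, -15, 11, 37, 45]


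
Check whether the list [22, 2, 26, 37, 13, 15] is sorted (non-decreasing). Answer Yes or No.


Check consecutive pairs:
  22 <= 2? False
  2 <= 26? True
  26 <= 37? True
  37 <= 13? False
  13 <= 15? True
2 consecutive pair(s) are out of order, so the list is not sorted.
Final answer: No


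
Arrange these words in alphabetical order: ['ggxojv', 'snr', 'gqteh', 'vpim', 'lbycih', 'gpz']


Compare strings character by character (the first differing letter decides):
  'ggxojv' < 'gpz' since 'g' < 'p' at position 2
  'gpz' < 'gqteh' since 'p' < 'q' at position 2
  'gqteh' < 'lbycih' since 'g' < 'l' at position 1
  'lbycih' < 'snr' since 'l' < 's' at position 1
  'snr' < 'vpim' since 's' < 'v' at position 1
Chaining these comparisons gives the alphabetical order.
Final answer: ['ggxojv', 'gpz', 'gqteh', 'lbycih', 'snr', 'vpim']


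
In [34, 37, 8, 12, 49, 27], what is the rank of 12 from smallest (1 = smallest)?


Sort ascending: [8, 12, 27, 34, 37, 49]
Find 12 in the sorted list.
12 is at position 2 (1-indexed).
Final answer: 2


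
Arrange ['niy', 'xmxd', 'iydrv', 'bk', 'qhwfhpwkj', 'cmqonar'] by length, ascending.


Compute lengths:
  'niy' has length 3
  'xmxd' has length 4
  'iydrv' has length 5
  'bk' has length 2
  'qhwfhpwkj' has length 9
  'cmqonar' has length 7
Lengths in increasing order: 2 < 3 < 4 < 5 < 7 < 9
Listing the words in that order gives the answer.
Final answer: ['bk', 'niy', 'xmxd', 'iydrv', 'cmqonar', 'qhwfhpwkj']


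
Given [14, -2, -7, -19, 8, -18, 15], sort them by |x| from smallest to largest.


Compute absolute values:
  |14| = 14
  |-2| = 2
  |-7| = 7
  |-19| = 19
  |8| = 8
  |-18| = 18
  |15| = 15
Absolute values in increasing order: 2 < 7 < 8 < 14 < 15 < 18 < 19
Listing the original numbers in that order gives the answer.
Final answer: [-2, -7, 8, 14, 15, -18, -19]


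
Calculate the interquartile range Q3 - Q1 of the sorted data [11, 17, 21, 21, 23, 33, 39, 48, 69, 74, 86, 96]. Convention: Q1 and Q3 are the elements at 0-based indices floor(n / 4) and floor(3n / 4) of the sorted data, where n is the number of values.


The data has n = 12 elements.
Q1 index = floor(12 / 4) = floor(3) = 3; Q3 index = floor(3 * 12 / 4) = floor(9) = 9
Q1 = element at index 3 = 21
Q3 = element at index 9 = 74
IQR = 74 - 21 = 53
Final answer: 53


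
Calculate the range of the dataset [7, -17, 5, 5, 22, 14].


Maximum value: 22
Minimum value: -17
Range = 22 - (-17) = 39
Final answer: 39


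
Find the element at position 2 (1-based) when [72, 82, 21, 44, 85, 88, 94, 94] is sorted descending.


Sort descending: [94, 94, 88, 85, 82, 72, 44, 21]
The 2nd element (1-indexed) is at index 1.
Value = 94
Final answer: 94


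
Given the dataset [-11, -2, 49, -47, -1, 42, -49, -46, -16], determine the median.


First, sort the list: [-49, -47, -46, -16, -11, -2, -1, 42, 49]
The list has 9 elements (odd count).
The middle index is 4 (0-based), and the element there is -11.
Final answer: -11


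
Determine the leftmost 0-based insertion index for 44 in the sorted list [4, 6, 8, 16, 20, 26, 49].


List is sorted: [4, 6, 8, 16, 20, 26, 49]
We need the leftmost position where 44 can be inserted, i.e. the first index whose element is >= 44 (or the end of the list if none is).
Binary search with low=0, high=7 (0-based indices):
  low=0, high=7, mid=3: a[3]=16 < 44, so low = 4
  low=4, high=7, mid=5: a[5]=26 < 44, so low = 6
  low=6, high=7, mid=6: a[6]=49 >= 44, so high = 6
Now low = high = 6, so the insertion index is 6.
Final answer: 6


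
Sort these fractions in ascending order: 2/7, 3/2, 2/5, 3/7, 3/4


Convert to decimal for comparison:
  2/7 = 0.2857
  3/2 = 1.5
  2/5 = 0.4
  3/7 = 0.4286
  3/4 = 0.75
Decimals in increasing order: 0.2857 < 0.4 < 0.4286 < 0.75 < 1.5
Writing each back as its fraction gives the sorted order.
Final answer: 2/7, 2/5, 3/7, 3/4, 3/2


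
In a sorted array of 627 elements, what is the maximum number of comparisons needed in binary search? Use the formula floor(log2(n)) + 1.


Binary search halves the search space each step.
Maximum comparisons = floor(log2(627)) + 1
log2(627) = 9.2923
floor(log2(627)) = 9, so 9 + 1 = 10
Final answer: 10


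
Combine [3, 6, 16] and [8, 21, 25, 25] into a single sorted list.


List A: [3, 6, 16]
List B: [8, 21, 25, 25]
Repeatedly compare the front elements and take the smaller:
  3 vs 8 -> take 3
  6 vs 8 -> take 6
  16 vs 8 -> take 8
  16 vs 21 -> take 16
  A is exhausted; append the rest of B: [21, 25, 25]
Final answer: [3, 6, 8, 16, 21, 25, 25]


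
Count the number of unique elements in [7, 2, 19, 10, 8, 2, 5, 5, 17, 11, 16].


List all unique values:
Distinct values: [2, 5, 7, 8, 10, 11, 16, 17, 19]
Count = 9
Final answer: 9


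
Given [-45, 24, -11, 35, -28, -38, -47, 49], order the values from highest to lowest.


Original list: [-45, 24, -11, 35, -28, -38, -47, 49]
Repeatedly take the largest remaining element:
  Remaining [-45, 24, -11, 35, -28, -38, -47, 49] -> largest is 49
  Remaining [-45, 24, -11, 35, -28, -38, -47] -> largest is 35
  Remaining [-45, 24, -11, -28, -38, -47] -> largest is 24
  Remaining [-45, -11, -28, -38, -47] -> largest is -11
  Remaining [-45, -28, -38, -47] -> largest is -28
  Remaining [-45, -38, -47] -> largest is -38
  Remaining [-45, -47] -> largest is -45
  Remaining [-47] -> largest is -47
Collecting the picks in order gives the descending list.
Final answer: [49, 35, 24, -11, -28, -38, -45, -47]


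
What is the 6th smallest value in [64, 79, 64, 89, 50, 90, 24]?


Sort ascending: [24, 50, 64, 64, 79, 89, 90]
The 6th element (1-indexed) is at index 5.
Value = 89
Final answer: 89


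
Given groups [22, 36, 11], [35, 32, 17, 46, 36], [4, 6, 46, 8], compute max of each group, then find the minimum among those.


Find max of each group:
  Group 1: [22, 36, 11] -> max = 36
  Group 2: [35, 32, 17, 46, 36] -> max = 46
  Group 3: [4, 6, 46, 8] -> max = 46
Maxes: [36, 46, 46]
Minimum of maxes = 36
Final answer: 36


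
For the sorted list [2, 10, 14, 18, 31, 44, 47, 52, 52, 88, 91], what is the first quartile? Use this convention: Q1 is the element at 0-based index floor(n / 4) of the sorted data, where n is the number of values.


The list has n = 11 elements.
Q1 index = floor(11 / 4) = floor(2.75) = 2
Counting from index 0 in the sorted data, the element at index 2 is 14.
Final answer: 14


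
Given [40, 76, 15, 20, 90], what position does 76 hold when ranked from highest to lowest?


Sort descending: [90, 76, 40, 20, 15]
Find 76 in the sorted list.
76 is at position 2.
Final answer: 2


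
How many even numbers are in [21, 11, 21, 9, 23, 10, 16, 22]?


Check each element:
  21 is odd
  11 is odd
  21 is odd
  9 is odd
  23 is odd
  10 is even
  16 is even
  22 is even
Evens: [10, 16, 22]
Count of evens = 3
Final answer: 3


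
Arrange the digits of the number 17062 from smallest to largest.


The number 17062 has digits: 1, 7, 0, 6, 2
Sorted: 0, 1, 2, 6, 7
Joining the sorted digits gives the result.
Final answer: 01267


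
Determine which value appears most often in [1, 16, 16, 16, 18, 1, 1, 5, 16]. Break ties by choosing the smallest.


Count the frequency of each value:
  1 appears 3 time(s)
  5 appears 1 time(s)
  16 appears 4 time(s)
  18 appears 1 time(s)
Maximum frequency is 4.
Only 16 reaches that frequency, so it is the mode.
Final answer: 16


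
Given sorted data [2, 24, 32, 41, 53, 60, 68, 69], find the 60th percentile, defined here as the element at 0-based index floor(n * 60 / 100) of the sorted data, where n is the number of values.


The dataset has n = 8 elements.
Index = floor(8 * 60 / 100) = floor(480 / 100) = floor(4.8) = 4
Counting from index 0 in the sorted data, the element at index 4 is 53.
Final answer: 53


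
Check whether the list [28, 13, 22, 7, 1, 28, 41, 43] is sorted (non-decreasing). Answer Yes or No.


Check consecutive pairs:
  28 <= 13? False
  13 <= 22? True
  22 <= 7? False
  7 <= 1? False
  1 <= 28? True
  28 <= 41? True
  41 <= 43? True
3 consecutive pair(s) are out of order, so the list is not sorted.
Final answer: No


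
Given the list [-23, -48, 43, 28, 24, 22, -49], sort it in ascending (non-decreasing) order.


Original list: [-23, -48, 43, 28, 24, 22, -49]
Repeatedly take the smallest remaining element:
  Remaining [-23, -48, 43, 28, 24, 22, -49] -> smallest is -49
  Remaining [-23, -48, 43, 28, 24, 22] -> smallest is -48
  Remaining [-23, 43, 28, 24, 22] -> smallest is -23
  Remaining [43, 28, 24, 22] -> smallest is 22
  Remaining [43, 28, 24] -> smallest is 24
  Remaining [43, 28] -> smallest is 28
  Remaining [43] -> smallest is 43
Collecting the picks in order gives the sorted list.
Final answer: [-49, -48, -23, 22, 24, 28, 43]


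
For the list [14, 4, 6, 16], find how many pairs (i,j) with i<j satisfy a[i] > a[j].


For each element, count the later elements that are smaller than it:
  14 (index 0): smaller elements after it = [4, 6] -> 2
  4 (index 1): smaller elements after it = [] -> 0
  6 (index 2): smaller elements after it = [] -> 0
Total inversions = 2 + 0 + 0 = 2
Final answer: 2


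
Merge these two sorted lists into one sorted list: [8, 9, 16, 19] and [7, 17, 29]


List A: [8, 9, 16, 19]
List B: [7, 17, 29]
Repeatedly compare the front elements and take the smaller:
  8 vs 7 -> take 7
  8 vs 17 -> take 8
  9 vs 17 -> take 9
  16 vs 17 -> take 16
  19 vs 17 -> take 17
  19 vs 29 -> take 19
  A is exhausted; append the rest of B: [29]
Final answer: [7, 8, 9, 16, 17, 19, 29]


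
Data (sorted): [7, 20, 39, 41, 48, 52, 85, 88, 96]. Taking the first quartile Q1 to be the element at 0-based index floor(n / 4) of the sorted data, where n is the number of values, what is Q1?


The list has n = 9 elements.
Q1 index = floor(9 / 4) = floor(2.25) = 2
Counting from index 0 in the sorted data, the element at index 2 is 39.
Final answer: 39


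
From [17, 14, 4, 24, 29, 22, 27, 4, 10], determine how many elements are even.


Check each element:
  17 is odd
  14 is even
  4 is even
  24 is even
  29 is odd
  22 is even
  27 is odd
  4 is even
  10 is even
Evens: [14, 4, 24, 22, 4, 10]
Count of evens = 6
Final answer: 6


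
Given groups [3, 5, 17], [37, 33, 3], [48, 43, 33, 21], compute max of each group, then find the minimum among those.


Find max of each group:
  Group 1: [3, 5, 17] -> max = 17
  Group 2: [37, 33, 3] -> max = 37
  Group 3: [48, 43, 33, 21] -> max = 48
Maxes: [17, 37, 48]
Minimum of maxes = 17
Final answer: 17


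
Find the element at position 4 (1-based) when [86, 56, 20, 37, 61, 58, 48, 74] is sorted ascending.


Sort ascending: [20, 37, 48, 56, 58, 61, 74, 86]
The 4th element (1-indexed) is at index 3.
Value = 56
Final answer: 56


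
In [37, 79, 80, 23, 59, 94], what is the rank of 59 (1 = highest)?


Sort descending: [94, 80, 79, 59, 37, 23]
Find 59 in the sorted list.
59 is at position 4.
Final answer: 4


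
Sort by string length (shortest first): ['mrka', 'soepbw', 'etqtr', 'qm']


Compute lengths:
  'mrka' has length 4
  'soepbw' has length 6
  'etqtr' has length 5
  'qm' has length 2
Lengths in increasing order: 2 < 4 < 5 < 6
Listing the words in that order gives the answer.
Final answer: ['qm', 'mrka', 'etqtr', 'soepbw']


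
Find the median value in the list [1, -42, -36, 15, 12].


First, sort the list: [-42, -36, 1, 12, 15]
The list has 5 elements (odd count).
The middle index is 2 (0-based), and the element there is 1.
Final answer: 1


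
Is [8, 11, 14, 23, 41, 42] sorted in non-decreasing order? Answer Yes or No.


Check consecutive pairs:
  8 <= 11? True
  11 <= 14? True
  14 <= 23? True
  23 <= 41? True
  41 <= 42? True
Every consecutive pair is in order, so the list is non-decreasing.
Final answer: Yes


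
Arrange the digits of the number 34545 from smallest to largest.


The number 34545 has digits: 3, 4, 5, 4, 5
Sorted: 3, 4, 4, 5, 5
Joining the sorted digits gives the result.
Final answer: 34455


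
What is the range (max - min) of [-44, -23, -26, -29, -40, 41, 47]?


Maximum value: 47
Minimum value: -44
Range = 47 - (-44) = 91
Final answer: 91


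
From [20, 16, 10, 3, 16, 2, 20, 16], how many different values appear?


List all unique values:
Distinct values: [2, 3, 10, 16, 20]
Count = 5
Final answer: 5


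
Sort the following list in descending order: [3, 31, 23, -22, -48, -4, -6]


Original list: [3, 31, 23, -22, -48, -4, -6]
Repeatedly take the largest remaining element:
  Remaining [3, 31, 23, -22, -48, -4, -6] -> largest is 31
  Remaining [3, 23, -22, -48, -4, -6] -> largest is 23
  Remaining [3, -22, -48, -4, -6] -> largest is 3
  Remaining [-22, -48, -4, -6] -> largest is -4
  Remaining [-22, -48, -6] -> largest is -6
  Remaining [-22, -48] -> largest is -22
  Remaining [-48] -> largest is -48
Collecting the picks in order gives the descending list.
Final answer: [31, 23, 3, -4, -6, -22, -48]


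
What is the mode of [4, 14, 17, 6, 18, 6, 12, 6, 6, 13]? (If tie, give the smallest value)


Count the frequency of each value:
  4 appears 1 time(s)
  6 appears 4 time(s)
  12 appears 1 time(s)
  13 appears 1 time(s)
  14 appears 1 time(s)
  17 appears 1 time(s)
  18 appears 1 time(s)
Maximum frequency is 4.
Only 6 reaches that frequency, so it is the mode.
Final answer: 6


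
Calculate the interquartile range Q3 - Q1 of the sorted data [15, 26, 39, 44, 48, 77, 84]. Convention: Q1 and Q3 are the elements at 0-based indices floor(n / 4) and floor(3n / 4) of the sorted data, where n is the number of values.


The data has n = 7 elements.
Q1 index = floor(7 / 4) = floor(1.75) = 1; Q3 index = floor(3 * 7 / 4) = floor(5.25) = 5
Q1 = element at index 1 = 26
Q3 = element at index 5 = 77
IQR = 77 - 26 = 51
Final answer: 51


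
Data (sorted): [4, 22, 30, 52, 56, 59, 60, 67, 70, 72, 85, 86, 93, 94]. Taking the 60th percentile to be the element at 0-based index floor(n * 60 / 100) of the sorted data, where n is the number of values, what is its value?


The dataset has n = 14 elements.
Index = floor(14 * 60 / 100) = floor(840 / 100) = floor(8.4) = 8
Counting from index 0 in the sorted data, the element at index 8 is 70.
Final answer: 70


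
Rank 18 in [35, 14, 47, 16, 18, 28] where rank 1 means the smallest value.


Sort ascending: [14, 16, 18, 28, 35, 47]
Find 18 in the sorted list.
18 is at position 3 (1-indexed).
Final answer: 3


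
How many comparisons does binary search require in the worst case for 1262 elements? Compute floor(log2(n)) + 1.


Binary search halves the search space each step.
Maximum comparisons = floor(log2(1262)) + 1
log2(1262) = 10.3015
floor(log2(1262)) = 10, so 10 + 1 = 11
Final answer: 11


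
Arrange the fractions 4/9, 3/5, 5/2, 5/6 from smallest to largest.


Convert to decimal for comparison:
  4/9 = 0.4444
  3/5 = 0.6
  5/2 = 2.5
  5/6 = 0.8333
Decimals in increasing order: 0.4444 < 0.6 < 0.8333 < 2.5
Writing each back as its fraction gives the sorted order.
Final answer: 4/9, 3/5, 5/6, 5/2


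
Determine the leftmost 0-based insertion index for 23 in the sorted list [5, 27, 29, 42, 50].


List is sorted: [5, 27, 29, 42, 50]
We need the leftmost position where 23 can be inserted, i.e. the first index whose element is >= 23 (or the end of the list if none is).
Binary search with low=0, high=5 (0-based indices):
  low=0, high=5, mid=2: a[2]=29 >= 23, so high = 2
  low=0, high=2, mid=1: a[1]=27 >= 23, so high = 1
  low=0, high=1, mid=0: a[0]=5 < 23, so low = 1
Now low = high = 1, so the insertion index is 1.
Final answer: 1


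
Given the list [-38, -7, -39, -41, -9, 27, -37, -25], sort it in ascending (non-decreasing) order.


Original list: [-38, -7, -39, -41, -9, 27, -37, -25]
Repeatedly take the smallest remaining element:
  Remaining [-38, -7, -39, -41, -9, 27, -37, -25] -> smallest is -41
  Remaining [-38, -7, -39, -9, 27, -37, -25] -> smallest is -39
  Remaining [-38, -7, -9, 27, -37, -25] -> smallest is -38
  Remaining [-7, -9, 27, -37, -25] -> smallest is -37
  Remaining [-7, -9, 27, -25] -> smallest is -25
  Remaining [-7, -9, 27] -> smallest is -9
  Remaining [-7, 27] -> smallest is -7
  Remaining [27] -> smallest is 27
Collecting the picks in order gives the sorted list.
Final answer: [-41, -39, -38, -37, -25, -9, -7, 27]


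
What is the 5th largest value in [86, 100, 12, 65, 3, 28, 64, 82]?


Sort descending: [100, 86, 82, 65, 64, 28, 12, 3]
The 5th element (1-indexed) is at index 4.
Value = 64
Final answer: 64


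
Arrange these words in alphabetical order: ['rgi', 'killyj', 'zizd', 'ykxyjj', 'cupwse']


Compare strings character by character (the first differing letter decides):
  'cupwse' < 'killyj' since 'c' < 'k' at position 1
  'killyj' < 'rgi' since 'k' < 'r' at position 1
  'rgi' < 'ykxyjj' since 'r' < 'y' at position 1
  'ykxyjj' < 'zizd' since 'y' < 'z' at position 1
Chaining these comparisons gives the alphabetical order.
Final answer: ['cupwse', 'killyj', 'rgi', 'ykxyjj', 'zizd']


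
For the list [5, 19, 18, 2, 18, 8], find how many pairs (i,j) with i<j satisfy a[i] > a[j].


For each element, count the later elements that are smaller than it:
  5 (index 0): smaller elements after it = [2] -> 1
  19 (index 1): smaller elements after it = [18, 2, 18, 8] -> 4
  18 (index 2): smaller elements after it = [2, 8] -> 2
  2 (index 3): smaller elements after it = [] -> 0
  18 (index 4): smaller elements after it = [8] -> 1
Total inversions = 1 + 4 + 2 + 0 + 1 = 8
Final answer: 8


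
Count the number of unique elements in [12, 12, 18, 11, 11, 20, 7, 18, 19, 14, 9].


List all unique values:
Distinct values: [7, 9, 11, 12, 14, 18, 19, 20]
Count = 8
Final answer: 8


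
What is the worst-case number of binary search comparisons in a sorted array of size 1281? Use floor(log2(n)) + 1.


Binary search halves the search space each step.
Maximum comparisons = floor(log2(1281)) + 1
log2(1281) = 10.3231
floor(log2(1281)) = 10, so 10 + 1 = 11
Final answer: 11


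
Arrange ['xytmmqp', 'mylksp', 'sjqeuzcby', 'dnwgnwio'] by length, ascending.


Compute lengths:
  'xytmmqp' has length 7
  'mylksp' has length 6
  'sjqeuzcby' has length 9
  'dnwgnwio' has length 8
Lengths in increasing order: 6 < 7 < 8 < 9
Listing the words in that order gives the answer.
Final answer: ['mylksp', 'xytmmqp', 'dnwgnwio', 'sjqeuzcby']


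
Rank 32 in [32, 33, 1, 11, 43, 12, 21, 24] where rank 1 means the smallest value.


Sort ascending: [1, 11, 12, 21, 24, 32, 33, 43]
Find 32 in the sorted list.
32 is at position 6 (1-indexed).
Final answer: 6


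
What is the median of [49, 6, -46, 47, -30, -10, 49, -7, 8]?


First, sort the list: [-46, -30, -10, -7, 6, 8, 47, 49, 49]
The list has 9 elements (odd count).
The middle index is 4 (0-based), and the element there is 6.
Final answer: 6


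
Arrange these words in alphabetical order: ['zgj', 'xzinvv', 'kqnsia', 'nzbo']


Compare strings character by character (the first differing letter decides):
  'kqnsia' < 'nzbo' since 'k' < 'n' at position 1
  'nzbo' < 'xzinvv' since 'n' < 'x' at position 1
  'xzinvv' < 'zgj' since 'x' < 'z' at position 1
Chaining these comparisons gives the alphabetical order.
Final answer: ['kqnsia', 'nzbo', 'xzinvv', 'zgj']


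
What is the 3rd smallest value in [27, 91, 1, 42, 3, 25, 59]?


Sort ascending: [1, 3, 25, 27, 42, 59, 91]
The 3rd element (1-indexed) is at index 2.
Value = 25
Final answer: 25


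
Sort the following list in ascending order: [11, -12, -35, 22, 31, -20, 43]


Original list: [11, -12, -35, 22, 31, -20, 43]
Repeatedly take the smallest remaining element:
  Remaining [11, -12, -35, 22, 31, -20, 43] -> smallest is -35
  Remaining [11, -12, 22, 31, -20, 43] -> smallest is -20
  Remaining [11, -12, 22, 31, 43] -> smallest is -12
  Remaining [11, 22, 31, 43] -> smallest is 11
  Remaining [22, 31, 43] -> smallest is 22
  Remaining [31, 43] -> smallest is 31
  Remaining [43] -> smallest is 43
Collecting the picks in order gives the sorted list.
Final answer: [-35, -20, -12, 11, 22, 31, 43]


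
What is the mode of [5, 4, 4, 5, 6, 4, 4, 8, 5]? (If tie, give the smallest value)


Count the frequency of each value:
  4 appears 4 time(s)
  5 appears 3 time(s)
  6 appears 1 time(s)
  8 appears 1 time(s)
Maximum frequency is 4.
Only 4 reaches that frequency, so it is the mode.
Final answer: 4


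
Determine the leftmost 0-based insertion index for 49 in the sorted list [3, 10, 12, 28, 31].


List is sorted: [3, 10, 12, 28, 31]
We need the leftmost position where 49 can be inserted, i.e. the first index whose element is >= 49 (or the end of the list if none is).
Binary search with low=0, high=5 (0-based indices):
  low=0, high=5, mid=2: a[2]=12 < 49, so low = 3
  low=3, high=5, mid=4: a[4]=31 < 49, so low = 5
Now low = high = 5, so the insertion index is 5.
Final answer: 5


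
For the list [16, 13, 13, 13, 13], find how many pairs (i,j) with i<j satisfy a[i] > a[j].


For each element, count the later elements that are smaller than it:
  16 (index 0): smaller elements after it = [13, 13, 13, 13] -> 4
  13 (index 1): smaller elements after it = [] -> 0
  13 (index 2): smaller elements after it = [] -> 0
  13 (index 3): smaller elements after it = [] -> 0
Total inversions = 4 + 0 + 0 + 0 = 4
Final answer: 4


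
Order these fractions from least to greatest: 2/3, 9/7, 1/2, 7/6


Convert to decimal for comparison:
  2/3 = 0.6667
  9/7 = 1.2857
  1/2 = 0.5
  7/6 = 1.1667
Decimals in increasing order: 0.5 < 0.6667 < 1.1667 < 1.2857
Writing each back as its fraction gives the sorted order.
Final answer: 1/2, 2/3, 7/6, 9/7


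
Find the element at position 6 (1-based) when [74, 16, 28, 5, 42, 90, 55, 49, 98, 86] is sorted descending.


Sort descending: [98, 90, 86, 74, 55, 49, 42, 28, 16, 5]
The 6th element (1-indexed) is at index 5.
Value = 49
Final answer: 49


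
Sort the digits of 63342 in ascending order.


The number 63342 has digits: 6, 3, 3, 4, 2
Sorted: 2, 3, 3, 4, 6
Joining the sorted digits gives the result.
Final answer: 23346


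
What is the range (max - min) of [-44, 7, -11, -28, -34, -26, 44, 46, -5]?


Maximum value: 46
Minimum value: -44
Range = 46 - (-44) = 90
Final answer: 90


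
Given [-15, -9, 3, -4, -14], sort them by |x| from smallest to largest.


Compute absolute values:
  |-15| = 15
  |-9| = 9
  |3| = 3
  |-4| = 4
  |-14| = 14
Absolute values in increasing order: 3 < 4 < 9 < 14 < 15
Listing the original numbers in that order gives the answer.
Final answer: [3, -4, -9, -14, -15]


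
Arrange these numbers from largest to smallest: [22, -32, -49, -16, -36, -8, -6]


Original list: [22, -32, -49, -16, -36, -8, -6]
Repeatedly take the largest remaining element:
  Remaining [22, -32, -49, -16, -36, -8, -6] -> largest is 22
  Remaining [-32, -49, -16, -36, -8, -6] -> largest is -6
  Remaining [-32, -49, -16, -36, -8] -> largest is -8
  Remaining [-32, -49, -16, -36] -> largest is -16
  Remaining [-32, -49, -36] -> largest is -32
  Remaining [-49, -36] -> largest is -36
  Remaining [-49] -> largest is -49
Collecting the picks in order gives the descending list.
Final answer: [22, -6, -8, -16, -32, -36, -49]
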